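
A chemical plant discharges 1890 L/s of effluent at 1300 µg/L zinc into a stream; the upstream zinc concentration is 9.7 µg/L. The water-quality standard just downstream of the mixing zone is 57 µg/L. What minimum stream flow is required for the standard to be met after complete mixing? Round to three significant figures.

49700 L/s

Set C_mix = 57: (Q·9.700 + 1890·1300) / (Q + 1890) = 57
→ Q = 1890·(1300 − 57)/(57 − 9.700) = 49670 L/s.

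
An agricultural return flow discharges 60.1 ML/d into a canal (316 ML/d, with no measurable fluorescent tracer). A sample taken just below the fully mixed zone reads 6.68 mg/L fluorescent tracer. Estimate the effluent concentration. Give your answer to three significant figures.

Mass balance: 316.0·0 + 60.10·Cₑ = 376.1·6.680
→ Cₑ = (376.1·6.680 − 316.0·0) / 60.10 = 41.80 mg/L.

41.8 mg/L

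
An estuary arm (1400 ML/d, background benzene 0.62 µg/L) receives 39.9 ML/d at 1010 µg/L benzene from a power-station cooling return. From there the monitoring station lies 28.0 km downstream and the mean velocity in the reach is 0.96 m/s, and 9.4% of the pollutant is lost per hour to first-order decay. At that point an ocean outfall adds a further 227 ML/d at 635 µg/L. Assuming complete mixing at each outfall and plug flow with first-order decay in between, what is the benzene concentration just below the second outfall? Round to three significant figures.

97.6 µg/L

Flow-weighted average: C = (1400·0.6200 + 39.90·1010) / 1440 = 41170/1440 = 28.59 µg/L; combined flow 1440 ML/d.
Travel time t = 28.0·1000 / 0.96 = 29170 s = 8.102 h.
9.4%/h lost → k = −ln(1 − 0.094) = 0.09872 h⁻¹.
Applying C = C₀e^(−kt): 28.59 × 0.4494 = 12.85 µg/L.
At the second outfall, C = (1440·12.85 + 227.0·635.0) / (1440 + 227.0) = 97.57 µg/L.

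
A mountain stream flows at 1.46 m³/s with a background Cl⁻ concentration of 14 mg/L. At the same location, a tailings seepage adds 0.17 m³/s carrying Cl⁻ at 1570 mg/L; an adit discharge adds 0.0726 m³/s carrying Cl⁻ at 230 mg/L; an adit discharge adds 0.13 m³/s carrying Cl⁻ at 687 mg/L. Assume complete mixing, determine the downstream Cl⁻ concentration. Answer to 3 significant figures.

Flow-weighted average: C = (1.460·14.00 + 0.1700·1570 + 0.07260·230.0 + 0.1300·687.0) / 1.833 = 393.3/1.833 = 214.6 mg/L.

215 mg/L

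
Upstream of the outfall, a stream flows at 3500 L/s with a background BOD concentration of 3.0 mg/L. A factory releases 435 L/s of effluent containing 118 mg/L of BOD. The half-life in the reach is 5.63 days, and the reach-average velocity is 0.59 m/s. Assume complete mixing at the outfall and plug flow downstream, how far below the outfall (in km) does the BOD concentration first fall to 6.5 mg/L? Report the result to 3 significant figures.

365 km

Flow-weighted average: C = (3500·3.000 + 435.0·118.0) / 3935 = 61830/3935 = 15.71 mg/L.
Half-life 5.63 d → k = ln 2 / 5.63 = 0.1231 d⁻¹.
Set 15.71·exp(−k·t) = 6.5 → t = ln(15.71/6.5)/k = 619400 s = 172.1 h.
Distance = v·t = 0.59·619400 = 365500 m = 365.5 km.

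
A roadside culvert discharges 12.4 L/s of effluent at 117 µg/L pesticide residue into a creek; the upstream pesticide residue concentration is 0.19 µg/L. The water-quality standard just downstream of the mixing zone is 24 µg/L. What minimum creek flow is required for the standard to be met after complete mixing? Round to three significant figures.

48.4 L/s

Set C_mix = 24: (Q·0.1900 + 12.40·117.0) / (Q + 12.40) = 24
→ Q = 12.40·(117.0 − 24)/(24 − 0.1900) = 48.43 L/s.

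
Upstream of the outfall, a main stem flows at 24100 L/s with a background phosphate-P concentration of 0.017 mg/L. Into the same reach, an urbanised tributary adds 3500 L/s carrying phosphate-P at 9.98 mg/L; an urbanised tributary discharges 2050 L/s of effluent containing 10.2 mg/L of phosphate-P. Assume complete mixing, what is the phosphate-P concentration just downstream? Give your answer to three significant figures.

1.90 mg/L

Conservation of mass: C = (24100·0.01700 + 3500·9.980 + 2050·10.20) / 29650 = 56250/29650 = 1.897 mg/L.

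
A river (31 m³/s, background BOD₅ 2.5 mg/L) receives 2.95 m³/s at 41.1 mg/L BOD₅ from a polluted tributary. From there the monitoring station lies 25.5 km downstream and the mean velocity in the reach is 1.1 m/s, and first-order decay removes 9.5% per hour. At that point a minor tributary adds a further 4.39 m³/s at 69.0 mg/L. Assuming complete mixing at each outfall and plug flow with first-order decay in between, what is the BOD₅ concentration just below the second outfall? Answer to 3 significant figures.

10.6 mg/L

Mass balance: C = (31.00·2.500 + 2.950·41.10) / 33.95 = 198.7/33.95 = 5.854 mg/L; combined flow 33.95 m³/s.
Travel time t = 25.5·1000 / 1.1 = 23180 s = 6.439 h.
9.5%/h lost → k = −ln(1 − 0.095) = 0.09982 h⁻¹.
After decay, C = 5.854 × e^(−kt) = 5.854 × 0.5258 = 3.078 mg/L.
At the second outfall, C = (33.95·3.078 + 4.390·69.00) / (33.95 + 4.390) = 10.63 mg/L.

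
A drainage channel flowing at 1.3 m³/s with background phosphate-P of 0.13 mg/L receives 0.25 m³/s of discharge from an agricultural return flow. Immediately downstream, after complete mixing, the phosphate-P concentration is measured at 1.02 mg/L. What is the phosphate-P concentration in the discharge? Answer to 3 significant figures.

5.65 mg/L

Mass balance: 1.300·0.1300 + 0.2500·Cₑ = 1.550·1.020
→ Cₑ = (1.550·1.020 − 1.300·0.1300) / 0.2500 = 5.648 mg/L.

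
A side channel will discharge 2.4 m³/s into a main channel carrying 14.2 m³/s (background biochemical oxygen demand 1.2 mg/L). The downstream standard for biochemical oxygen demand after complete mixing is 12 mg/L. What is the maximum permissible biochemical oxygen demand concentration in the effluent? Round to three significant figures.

75.9 mg/L

At the limit, (Qr·Cr + Qe·Cₑ)/(Qr + Qe) = 12:
Cₑ = (16.60·12 − 14.20·1.200) / 2.400 = 75.90 mg/L.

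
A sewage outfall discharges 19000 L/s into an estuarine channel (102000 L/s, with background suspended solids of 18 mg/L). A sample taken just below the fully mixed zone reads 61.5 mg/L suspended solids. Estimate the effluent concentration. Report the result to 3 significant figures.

295 mg/L

Mass balance: 102000·18.00 + 19000·Cₑ = 121000·61.50
→ Cₑ = (121000·61.50 − 102000·18.00) / 19000 = 295.0 mg/L.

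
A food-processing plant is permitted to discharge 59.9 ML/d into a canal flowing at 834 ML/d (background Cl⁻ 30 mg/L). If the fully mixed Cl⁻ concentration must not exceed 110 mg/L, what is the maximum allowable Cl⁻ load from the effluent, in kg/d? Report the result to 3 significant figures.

73300 kg/d

Mass balance at the limit: 834.0·30.00 + 59.90·Cₑ = 893.9·110 → Cₑ = 1224 mg/L.
59.90 ML/d = 0.6933 m³/s. Load = 0.6933 m³/s × 1224 g/m³ × 86 400 s/d = 73310 kg/d.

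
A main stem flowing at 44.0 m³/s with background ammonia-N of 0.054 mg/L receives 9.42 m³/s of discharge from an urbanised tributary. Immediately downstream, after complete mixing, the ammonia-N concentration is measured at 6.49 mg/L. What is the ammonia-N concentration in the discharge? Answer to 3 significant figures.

36.6 mg/L

Mass balance: 44.00·0.05400 + 9.420·Cₑ = 53.42·6.490
→ Cₑ = (53.42·6.490 − 44.00·0.05400) / 9.420 = 36.55 mg/L.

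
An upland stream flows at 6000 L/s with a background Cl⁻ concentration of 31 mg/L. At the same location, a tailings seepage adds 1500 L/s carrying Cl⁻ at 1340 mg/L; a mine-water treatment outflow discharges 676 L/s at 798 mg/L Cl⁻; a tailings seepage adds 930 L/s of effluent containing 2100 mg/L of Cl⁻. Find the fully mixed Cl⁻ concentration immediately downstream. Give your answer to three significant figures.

515 mg/L

After mixing, C = (6000·31.00 + 1500·1340 + 676.0·798.0 + 930.0·2100) / 9106 = 4688000/9106 = 514.9 mg/L.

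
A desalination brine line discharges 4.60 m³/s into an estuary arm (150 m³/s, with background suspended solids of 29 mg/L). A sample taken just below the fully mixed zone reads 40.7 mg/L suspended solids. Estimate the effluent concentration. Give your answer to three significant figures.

Mass balance: 150.0·29.00 + 4.600·Cₑ = 154.6·40.70
→ Cₑ = (154.6·40.70 − 150.0·29.00) / 4.600 = 422.2 mg/L.

422 mg/L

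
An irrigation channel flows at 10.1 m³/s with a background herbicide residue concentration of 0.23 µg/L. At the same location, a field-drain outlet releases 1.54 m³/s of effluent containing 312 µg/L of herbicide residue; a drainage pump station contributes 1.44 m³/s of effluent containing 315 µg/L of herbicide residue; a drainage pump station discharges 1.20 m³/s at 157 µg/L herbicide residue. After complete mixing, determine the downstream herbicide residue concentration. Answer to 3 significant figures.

Flow-weighted average: C = (10.10·0.2300 + 1.540·312.0 + 1.440·315.0 + 1.200·157.0) / 14.28 = 1125/14.28 = 78.77 µg/L.

78.8 µg/L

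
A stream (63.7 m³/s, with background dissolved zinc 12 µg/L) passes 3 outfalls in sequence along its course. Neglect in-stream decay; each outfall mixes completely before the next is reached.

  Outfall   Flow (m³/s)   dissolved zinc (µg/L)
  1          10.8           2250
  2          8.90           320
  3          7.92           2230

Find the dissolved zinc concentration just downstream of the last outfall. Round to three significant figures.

Below outfall 1: Q → 74.50 m³/s, C = (63.70·12.00 + 10.80·2250)/74.50 = 336.4 µg/L.
Below outfall 2: Q → 83.40 m³/s, C = (74.50·336.4 + 8.900·320.0)/83.40 = 334.7 µg/L.
Below outfall 3: Q → 91.32 m³/s, C = (83.40·334.7 + 7.920·2230)/91.32 = 499.1 µg/L.

499 µg/L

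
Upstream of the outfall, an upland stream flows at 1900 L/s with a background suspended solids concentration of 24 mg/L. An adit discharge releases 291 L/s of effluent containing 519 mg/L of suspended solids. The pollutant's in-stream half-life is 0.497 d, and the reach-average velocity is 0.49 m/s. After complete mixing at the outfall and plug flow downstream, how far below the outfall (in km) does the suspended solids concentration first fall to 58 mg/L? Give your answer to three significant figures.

Flow-weighted average: C = (1900·24.00 + 291.0·519.0) / 2191 = 196600/2191 = 89.74 mg/L.
Half-life 0.497 d → k = ln 2 / 0.497 = 1.395 d⁻¹.
Set 89.74·exp(−k·t) = 58 → t = ln(89.74/58)/k = 27040 s = 7.512 h.
Distance = v·t = 0.49·27040 = 13250 m = 13.25 km.

13.3 km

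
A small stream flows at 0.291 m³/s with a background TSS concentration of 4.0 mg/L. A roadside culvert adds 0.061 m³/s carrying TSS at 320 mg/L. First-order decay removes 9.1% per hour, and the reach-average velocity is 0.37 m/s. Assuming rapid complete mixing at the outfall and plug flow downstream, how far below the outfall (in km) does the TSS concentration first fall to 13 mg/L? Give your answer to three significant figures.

Mass balance: C = (0.2910·4.000 + 0.06100·320.0) / 0.3520 = 20.68/0.3520 = 58.76 mg/L.
9.1%/h lost → k = −ln(1 − 0.091) = 0.09541 h⁻¹.
Set 58.76·exp(−k·t) = 13 → t = ln(58.76/13)/k = 56920 s = 15.81 h.
Distance = v·t = 0.37·56920 = 21060 m = 21.06 km.

21.1 km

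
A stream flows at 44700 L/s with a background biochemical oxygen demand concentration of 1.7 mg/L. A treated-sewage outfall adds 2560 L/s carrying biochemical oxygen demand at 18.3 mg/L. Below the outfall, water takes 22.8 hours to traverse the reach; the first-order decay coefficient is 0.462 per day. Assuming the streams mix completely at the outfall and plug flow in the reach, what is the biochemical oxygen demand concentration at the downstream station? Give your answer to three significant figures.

Conservation of mass: C = (44700·1.700 + 2560·18.30) / 47260 = 122800/47260 = 2.599 mg/L.
First-order decay: C = 2.599·exp(−k·t) = 2.599·0.6447 = 1.676 mg/L.

1.68 mg/L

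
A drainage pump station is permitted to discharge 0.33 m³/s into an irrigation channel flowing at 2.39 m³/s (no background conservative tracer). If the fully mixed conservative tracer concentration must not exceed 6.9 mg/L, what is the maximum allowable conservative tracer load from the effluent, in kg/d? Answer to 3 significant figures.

Mass balance at the limit: 2.390·0 + 0.3300·Cₑ = 2.720·6.9 → Cₑ = 56.87 mg/L.
Load = 0.3300 m³/s × 56.87 g/m³ × 86 400 s/d = 1622 kg/d.

1620 kg/d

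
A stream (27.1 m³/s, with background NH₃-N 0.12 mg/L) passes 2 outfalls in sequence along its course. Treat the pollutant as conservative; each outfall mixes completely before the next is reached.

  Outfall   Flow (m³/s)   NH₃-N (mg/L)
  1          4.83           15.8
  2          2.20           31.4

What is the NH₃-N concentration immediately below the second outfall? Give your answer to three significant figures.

After outfall 1: Q = 27.10 + 4.830 = 31.93 m³/s; C = (27.10·0.1200 + 4.830·15.80)/31.93 = 2.492 mg/L.
After outfall 2: Q = 31.93 + 2.200 = 34.13 m³/s; C = (31.93·2.492 + 2.200·31.40)/34.13 = 4.355 mg/L.

4.36 mg/L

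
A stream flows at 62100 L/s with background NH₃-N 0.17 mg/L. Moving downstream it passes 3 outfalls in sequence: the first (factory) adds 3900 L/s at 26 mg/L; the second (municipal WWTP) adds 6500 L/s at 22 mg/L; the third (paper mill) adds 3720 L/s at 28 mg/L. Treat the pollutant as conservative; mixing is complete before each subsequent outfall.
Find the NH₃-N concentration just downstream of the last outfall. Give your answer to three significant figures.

After outfall 1: Q = 62100 + 3900 = 66000 L/s; C = (62100·0.1700 + 3900·26.00)/66000 = 1.696 mg/L.
After outfall 2: Q = 66000 + 6500 = 72500 L/s; C = (66000·1.696 + 6500·22.00)/72500 = 3.517 mg/L.
After outfall 3: Q = 72500 + 3720 = 76220 L/s; C = (72500·3.517 + 3720·28.00)/76220 = 4.712 mg/L.

4.71 mg/L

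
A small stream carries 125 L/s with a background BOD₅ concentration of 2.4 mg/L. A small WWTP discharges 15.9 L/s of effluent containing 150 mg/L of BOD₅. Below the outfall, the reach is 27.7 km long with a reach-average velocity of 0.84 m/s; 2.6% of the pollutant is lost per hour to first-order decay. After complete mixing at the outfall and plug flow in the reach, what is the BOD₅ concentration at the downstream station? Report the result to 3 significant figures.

Flow-weighted average: C = (125.0·2.400 + 15.90·150.0) / 140.9 = 2685/140.9 = 19.06 mg/L.
Travel time t = 27.7·1000 / 0.84 = 32980 s = 9.160 h.
2.6%/h lost → k = −ln(1 − 0.026) = 0.02634 h⁻¹.
Decay over the reach: 19.06·exp(−kt) = 19.06·0.7856 = 14.97 mg/L.

15.0 mg/L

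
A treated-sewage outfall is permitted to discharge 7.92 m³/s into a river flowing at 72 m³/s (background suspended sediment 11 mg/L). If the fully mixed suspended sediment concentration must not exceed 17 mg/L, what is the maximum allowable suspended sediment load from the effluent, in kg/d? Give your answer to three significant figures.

Mass balance at the limit: 72.00·11.00 + 7.920·Cₑ = 79.92·17 → Cₑ = 71.55 mg/L.
Load = 7.920 m³/s × 71.55 g/m³ × 86 400 s/d = 48960 kg/d.

49000 kg/d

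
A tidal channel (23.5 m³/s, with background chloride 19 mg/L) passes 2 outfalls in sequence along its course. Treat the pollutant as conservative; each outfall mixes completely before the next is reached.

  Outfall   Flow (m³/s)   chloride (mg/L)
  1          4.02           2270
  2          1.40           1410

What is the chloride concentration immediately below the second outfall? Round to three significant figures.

Outfall 1: combined Q = 27.52 m³/s; C = (23.50·19.00 + 4.020·2270)/27.52 = 347.8 mg/L.
Outfall 2: combined Q = 28.92 m³/s; C = (27.52·347.8 + 1.400·1410)/28.92 = 399.2 mg/L.

399 mg/L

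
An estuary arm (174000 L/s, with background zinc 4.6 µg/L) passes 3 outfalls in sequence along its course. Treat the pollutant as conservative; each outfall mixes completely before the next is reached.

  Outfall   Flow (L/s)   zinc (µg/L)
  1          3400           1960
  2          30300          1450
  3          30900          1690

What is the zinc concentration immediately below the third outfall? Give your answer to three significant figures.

Below outfall 1: Q → 177400 L/s, C = (174000·4.600 + 3400·1960)/177400 = 42.08 µg/L.
Below outfall 2: Q → 207700 L/s, C = (177400·42.08 + 30300·1450)/207700 = 247.5 µg/L.
Below outfall 3: Q → 238600 L/s, C = (207700·247.5 + 30900·1690)/238600 = 434.3 µg/L.

434 µg/L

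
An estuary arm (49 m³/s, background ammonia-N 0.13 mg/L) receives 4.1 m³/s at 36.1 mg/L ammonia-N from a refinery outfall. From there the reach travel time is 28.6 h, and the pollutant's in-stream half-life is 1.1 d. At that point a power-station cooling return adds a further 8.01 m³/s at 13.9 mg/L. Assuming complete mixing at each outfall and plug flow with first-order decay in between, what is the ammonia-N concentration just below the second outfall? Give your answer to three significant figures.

Mass balance: C = (49.00·0.1300 + 4.100·36.10) / 53.10 = 154.4/53.10 = 2.907 mg/L; combined flow 53.10 m³/s.
Half-life 1.1 d → k = ln 2 / 1.1 = 0.6301 d⁻¹.
Decay over the reach: 2.907·exp(−kt) = 2.907·0.4719 = 1.372 mg/L.
Second outfall: C = (53.10·1.372 + 8.010·13.90)/61.11 = 3.014 mg/L.

3.01 mg/L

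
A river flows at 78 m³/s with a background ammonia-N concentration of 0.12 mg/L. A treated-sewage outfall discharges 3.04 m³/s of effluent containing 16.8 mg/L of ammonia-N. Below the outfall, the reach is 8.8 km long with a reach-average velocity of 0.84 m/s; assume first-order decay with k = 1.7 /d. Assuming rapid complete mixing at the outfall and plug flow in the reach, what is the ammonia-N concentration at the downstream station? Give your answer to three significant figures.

0.607 mg/L

Conservation of mass: C = (78.00·0.1200 + 3.040·16.80) / 81.04 = 60.43/81.04 = 0.7457 mg/L.
Travel time t = 8.8·1000 / 0.84 = 10480 s = 2.910 h.
First-order decay: C = 0.7457·exp(−k·t) = 0.7457·0.8137 = 0.6068 mg/L.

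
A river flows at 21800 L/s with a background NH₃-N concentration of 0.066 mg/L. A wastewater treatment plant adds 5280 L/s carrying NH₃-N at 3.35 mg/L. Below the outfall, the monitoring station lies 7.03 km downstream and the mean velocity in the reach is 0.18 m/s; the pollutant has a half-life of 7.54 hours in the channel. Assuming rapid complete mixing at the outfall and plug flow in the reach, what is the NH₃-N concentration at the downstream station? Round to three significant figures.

Mass balance: C = (21800·0.06600 + 5280·3.350) / 27080 = 19130/27080 = 0.7063 mg/L.
Travel time t = 7.03·1000 / 0.18 = 39060 s = 10.85 h.
Half-life 7.54 h → k = ln 2 / 7.54 = 0.09193 h⁻¹ = 2.206 d⁻¹.
Applying C = C₀e^(−kt): 0.7063 × 0.3689 = 0.2605 mg/L.

0.261 mg/L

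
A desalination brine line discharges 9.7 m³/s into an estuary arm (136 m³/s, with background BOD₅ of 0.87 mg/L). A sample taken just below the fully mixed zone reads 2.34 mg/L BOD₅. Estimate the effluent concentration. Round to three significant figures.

23.0 mg/L

Mass balance: 136.0·0.8700 + 9.700·Cₑ = 145.7·2.340
→ Cₑ = (145.7·2.340 − 136.0·0.8700) / 9.700 = 22.95 mg/L.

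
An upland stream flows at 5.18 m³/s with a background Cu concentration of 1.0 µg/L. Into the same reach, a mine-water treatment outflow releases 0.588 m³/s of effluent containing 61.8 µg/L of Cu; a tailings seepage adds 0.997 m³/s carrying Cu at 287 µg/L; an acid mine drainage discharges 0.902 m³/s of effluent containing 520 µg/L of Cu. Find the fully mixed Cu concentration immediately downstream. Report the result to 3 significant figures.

104 µg/L

Conservation of mass: C = (5.180·1.000 + 0.5880·61.80 + 0.9970·287.0 + 0.9020·520.0) / 7.667 = 796.7/7.667 = 103.9 µg/L.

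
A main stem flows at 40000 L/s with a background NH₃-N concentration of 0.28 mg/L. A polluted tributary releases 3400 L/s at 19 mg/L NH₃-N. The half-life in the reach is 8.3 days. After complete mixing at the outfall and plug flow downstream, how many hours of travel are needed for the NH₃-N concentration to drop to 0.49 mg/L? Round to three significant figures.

Conservation of mass: C = (40000·0.2800 + 3400·19.00) / 43400 = 75800/43400 = 1.747 mg/L.
Half-life 8.3 d → k = ln 2 / 8.3 = 0.08351 d⁻¹.
1.747·exp(−k·t) = 0.49 → t = ln(1.747/0.49)/k = 1315000 s = 365.3 h.

365 h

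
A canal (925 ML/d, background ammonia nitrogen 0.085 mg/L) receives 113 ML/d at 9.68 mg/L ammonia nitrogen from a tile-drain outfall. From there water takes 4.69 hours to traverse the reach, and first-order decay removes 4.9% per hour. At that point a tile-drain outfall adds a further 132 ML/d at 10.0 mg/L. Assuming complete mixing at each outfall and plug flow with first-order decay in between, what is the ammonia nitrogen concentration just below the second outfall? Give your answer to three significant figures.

Mass balance: C = (925.0·0.08500 + 113.0·9.680) / 1038 = 1172/1038 = 1.130 mg/L; combined flow 1038 ML/d.
4.9%/h lost → k = −ln(1 − 0.049) = 0.05024 h⁻¹.
After decay, C = 1.130 × e^(−kt) = 1.130 × 0.7901 = 0.8924 mg/L.
At the second outfall, C = (1038·0.8924 + 132.0·10.00) / (1038 + 132.0) = 1.920 mg/L.

1.92 mg/L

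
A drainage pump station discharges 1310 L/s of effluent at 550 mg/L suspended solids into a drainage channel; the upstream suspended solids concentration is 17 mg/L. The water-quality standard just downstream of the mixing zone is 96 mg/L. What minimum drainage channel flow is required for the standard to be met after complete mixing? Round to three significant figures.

7530 L/s

Set C_mix = 96: (Q·17.00 + 1310·550.0) / (Q + 1310) = 96
→ Q = 1310·(550.0 − 96)/(96 − 17.00) = 7528 L/s.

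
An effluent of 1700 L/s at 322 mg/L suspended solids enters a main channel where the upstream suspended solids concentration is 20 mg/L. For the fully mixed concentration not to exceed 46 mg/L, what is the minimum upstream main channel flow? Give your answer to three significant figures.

18000 L/s

Set C_mix = 46: (Q·20.00 + 1700·322.0) / (Q + 1700) = 46
→ Q = 1700·(322.0 − 46)/(46 − 20.00) = 18050 L/s.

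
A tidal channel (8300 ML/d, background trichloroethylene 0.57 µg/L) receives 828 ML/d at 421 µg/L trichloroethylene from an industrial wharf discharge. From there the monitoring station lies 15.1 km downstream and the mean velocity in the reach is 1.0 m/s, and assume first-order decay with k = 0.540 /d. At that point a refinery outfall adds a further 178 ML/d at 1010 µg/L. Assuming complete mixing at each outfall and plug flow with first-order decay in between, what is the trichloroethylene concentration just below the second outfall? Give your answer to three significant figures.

53.9 µg/L

Mixed concentration C = ΣQC/ΣQ = (8300·0.5700 + 828.0·421.0) / 9128 = 353300/9128 = 38.71 µg/L; combined flow 9128 ML/d.
Travel time t = 15.1·1000 / 1.0 = 15100 s = 4.194 h.
First-order decay: C = 38.71·exp(−k·t) = 38.71·0.9099 = 35.22 µg/L.
At the second outfall, C = (9128·35.22 + 178.0·1010) / (9128 + 178.0) = 53.87 µg/L.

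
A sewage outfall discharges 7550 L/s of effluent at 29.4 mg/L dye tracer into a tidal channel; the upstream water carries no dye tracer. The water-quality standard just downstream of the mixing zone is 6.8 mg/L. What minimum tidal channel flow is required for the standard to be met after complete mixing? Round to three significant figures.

25100 L/s

Set C_mix = 6.8: (Q·0 + 7550·29.40) / (Q + 7550) = 6.8
→ Q = 7550·(29.40 − 6.8)/(6.8 − 0) = 25090 L/s.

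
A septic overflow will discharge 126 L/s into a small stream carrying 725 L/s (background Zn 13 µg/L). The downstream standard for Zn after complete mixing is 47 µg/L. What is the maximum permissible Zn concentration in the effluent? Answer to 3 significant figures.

At the limit, (Qr·Cr + Qe·Cₑ)/(Qr + Qe) = 47:
Cₑ = (851.0·47 − 725.0·13.00) / 126.0 = 242.6 µg/L.

243 µg/L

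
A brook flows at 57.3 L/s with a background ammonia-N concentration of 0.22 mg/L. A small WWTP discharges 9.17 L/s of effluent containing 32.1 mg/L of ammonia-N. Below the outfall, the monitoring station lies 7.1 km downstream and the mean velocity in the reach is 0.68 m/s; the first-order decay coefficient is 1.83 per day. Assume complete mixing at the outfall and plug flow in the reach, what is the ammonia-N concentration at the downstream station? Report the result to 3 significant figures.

3.70 mg/L

Mixed concentration C = ΣQC/ΣQ = (57.30·0.2200 + 9.170·32.10) / 66.47 = 307.0/66.47 = 4.618 mg/L.
Travel time t = 7.1·1000 / 0.68 = 10440 s = 2.900 h.
Applying C = C₀e^(−kt): 4.618 × 0.8016 = 3.702 mg/L.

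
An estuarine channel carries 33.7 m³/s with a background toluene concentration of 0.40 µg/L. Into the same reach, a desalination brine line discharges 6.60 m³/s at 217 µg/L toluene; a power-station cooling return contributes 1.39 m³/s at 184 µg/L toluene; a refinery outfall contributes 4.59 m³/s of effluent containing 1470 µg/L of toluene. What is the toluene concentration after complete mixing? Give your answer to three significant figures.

183 µg/L

Conservation of mass: C = (33.70·0.4000 + 6.600·217.0 + 1.390·184.0 + 4.590·1470) / 46.28 = 8449/46.28 = 182.6 µg/L.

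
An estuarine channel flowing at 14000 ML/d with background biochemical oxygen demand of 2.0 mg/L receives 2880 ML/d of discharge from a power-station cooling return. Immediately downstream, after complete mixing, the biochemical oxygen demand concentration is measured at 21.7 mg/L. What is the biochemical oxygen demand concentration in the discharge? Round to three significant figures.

117 mg/L

Mass balance: 14000·2.000 + 2880·Cₑ = 16880·21.70
→ Cₑ = (16880·21.70 − 14000·2.000) / 2880 = 117.5 mg/L.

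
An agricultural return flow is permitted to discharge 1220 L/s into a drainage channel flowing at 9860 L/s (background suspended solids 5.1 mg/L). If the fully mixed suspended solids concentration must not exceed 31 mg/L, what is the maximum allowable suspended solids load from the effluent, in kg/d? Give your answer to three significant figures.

25300 kg/d

Mass balance at the limit: 9860·5.100 + 1220·Cₑ = 11080·31 → Cₑ = 240.3 mg/L.
1220 L/s = 1.220 m³/s. Load = 1.220 m³/s × 240.3 g/m³ × 86 400 s/d = 25330 kg/d.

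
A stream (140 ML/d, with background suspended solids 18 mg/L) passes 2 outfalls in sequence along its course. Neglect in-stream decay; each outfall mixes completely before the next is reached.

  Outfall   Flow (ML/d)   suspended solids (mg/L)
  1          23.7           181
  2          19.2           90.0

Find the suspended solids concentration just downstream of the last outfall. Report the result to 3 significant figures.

Outfall 1: combined Q = 163.7 ML/d; C = (140.0·18.00 + 23.70·181.0)/163.7 = 41.60 mg/L.
Outfall 2: combined Q = 182.9 ML/d; C = (163.7·41.60 + 19.20·90.00)/182.9 = 46.68 mg/L.

46.7 mg/L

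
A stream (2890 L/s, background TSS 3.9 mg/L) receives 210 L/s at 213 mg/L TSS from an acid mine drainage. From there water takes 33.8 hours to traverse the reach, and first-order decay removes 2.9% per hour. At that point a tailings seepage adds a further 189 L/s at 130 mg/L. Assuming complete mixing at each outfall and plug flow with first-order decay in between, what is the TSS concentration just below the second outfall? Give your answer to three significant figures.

13.8 mg/L

Flow-weighted average: C = (2890·3.900 + 210.0·213.0) / 3100 = 56000/3100 = 18.06 mg/L; combined flow 3100 L/s.
2.9%/h lost → k = −ln(1 − 0.029) = 0.02943 h⁻¹.
After decay, C = 18.06 × e^(−kt) = 18.06 × 0.3698 = 6.681 mg/L.
Second outfall: C = (3100·6.681 + 189.0·130.0)/3289 = 13.77 mg/L.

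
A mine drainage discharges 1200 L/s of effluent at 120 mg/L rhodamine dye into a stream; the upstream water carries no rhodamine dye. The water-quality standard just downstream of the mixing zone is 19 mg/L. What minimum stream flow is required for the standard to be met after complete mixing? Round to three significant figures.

Set C_mix = 19: (Q·0 + 1200·120.0) / (Q + 1200) = 19
→ Q = 1200·(120.0 − 19)/(19 − 0) = 6379 L/s.

6380 L/s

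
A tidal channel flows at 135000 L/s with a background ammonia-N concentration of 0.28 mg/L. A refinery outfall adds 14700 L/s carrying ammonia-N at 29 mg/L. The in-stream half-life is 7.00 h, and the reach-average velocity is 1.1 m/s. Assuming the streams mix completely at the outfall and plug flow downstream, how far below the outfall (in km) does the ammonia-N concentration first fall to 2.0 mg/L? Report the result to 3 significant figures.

17.5 km

Mixed concentration C = ΣQC/ΣQ = (135000·0.2800 + 14700·29.00) / 149700 = 464100/149700 = 3.100 mg/L.
Half-life 7.00 h → k = ln 2 / 7.00 = 0.09902 h⁻¹ = 2.377 d⁻¹.
Set 3.100·exp(−k·t) = 2.0 → t = ln(3.100/2.0)/k = 15940 s = 4.427 h.
Distance = v·t = 1.1·15940 = 17530 m = 17.53 km.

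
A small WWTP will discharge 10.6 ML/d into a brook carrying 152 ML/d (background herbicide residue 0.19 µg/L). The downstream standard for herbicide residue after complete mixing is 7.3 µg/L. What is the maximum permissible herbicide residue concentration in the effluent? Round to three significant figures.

At the limit, (Qr·Cr + Qe·Cₑ)/(Qr + Qe) = 7.3:
Cₑ = (162.6·7.3 − 152.0·0.1900) / 10.60 = 109.3 µg/L.

109 µg/L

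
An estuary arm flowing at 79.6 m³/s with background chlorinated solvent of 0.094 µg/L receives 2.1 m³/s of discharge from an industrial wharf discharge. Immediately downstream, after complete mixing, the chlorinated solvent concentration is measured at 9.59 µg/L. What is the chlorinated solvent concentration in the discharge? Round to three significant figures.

370 µg/L

Mass balance: 79.60·0.09400 + 2.100·Cₑ = 81.70·9.590
→ Cₑ = (81.70·9.590 − 79.60·0.09400) / 2.100 = 369.5 µg/L.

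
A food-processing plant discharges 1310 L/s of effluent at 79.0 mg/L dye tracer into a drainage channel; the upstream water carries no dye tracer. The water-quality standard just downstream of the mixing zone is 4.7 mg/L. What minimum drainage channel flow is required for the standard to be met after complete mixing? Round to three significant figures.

Set C_mix = 4.7: (Q·0 + 1310·79.00) / (Q + 1310) = 4.7
→ Q = 1310·(79.00 − 4.7)/(4.7 − 0) = 20710 L/s.

20700 L/s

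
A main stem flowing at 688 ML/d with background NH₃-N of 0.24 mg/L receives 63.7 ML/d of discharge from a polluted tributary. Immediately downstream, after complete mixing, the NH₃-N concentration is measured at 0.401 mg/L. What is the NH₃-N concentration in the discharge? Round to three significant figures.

Mass balance: 688.0·0.2400 + 63.70·Cₑ = 751.7·0.4010
→ Cₑ = (751.7·0.4010 − 688.0·0.2400) / 63.70 = 2.140 mg/L.

2.14 mg/L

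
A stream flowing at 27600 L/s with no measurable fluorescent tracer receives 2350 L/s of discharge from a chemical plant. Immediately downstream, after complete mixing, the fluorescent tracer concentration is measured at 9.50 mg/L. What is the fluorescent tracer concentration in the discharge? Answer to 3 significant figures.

121 mg/L

Mass balance: 27600·0 + 2350·Cₑ = 29950·9.500
→ Cₑ = (29950·9.500 − 27600·0) / 2350 = 121.1 mg/L.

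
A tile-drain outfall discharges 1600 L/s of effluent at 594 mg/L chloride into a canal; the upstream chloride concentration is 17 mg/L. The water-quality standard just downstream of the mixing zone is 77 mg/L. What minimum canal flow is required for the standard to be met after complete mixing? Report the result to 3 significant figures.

13800 L/s

Set C_mix = 77: (Q·17.00 + 1600·594.0) / (Q + 1600) = 77
→ Q = 1600·(594.0 − 77)/(77 − 17.00) = 13790 L/s.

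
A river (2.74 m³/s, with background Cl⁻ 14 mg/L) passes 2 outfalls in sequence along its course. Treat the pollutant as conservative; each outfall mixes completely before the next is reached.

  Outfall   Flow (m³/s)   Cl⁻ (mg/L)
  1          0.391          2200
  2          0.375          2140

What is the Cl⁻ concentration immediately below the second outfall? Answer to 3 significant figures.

Outfall 1: combined Q = 3.131 m³/s; C = (2.740·14.00 + 0.3910·2200)/3.131 = 287.0 mg/L.
Outfall 2: combined Q = 3.506 m³/s; C = (3.131·287.0 + 0.3750·2140)/3.506 = 485.2 mg/L.

485 mg/L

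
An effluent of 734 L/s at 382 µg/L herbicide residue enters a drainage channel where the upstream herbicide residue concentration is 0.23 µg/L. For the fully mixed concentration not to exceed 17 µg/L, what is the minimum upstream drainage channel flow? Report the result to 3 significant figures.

16000 L/s

Set C_mix = 17: (Q·0.2300 + 734.0·382.0) / (Q + 734.0) = 17
→ Q = 734.0·(382.0 − 17)/(17 − 0.2300) = 15980 L/s.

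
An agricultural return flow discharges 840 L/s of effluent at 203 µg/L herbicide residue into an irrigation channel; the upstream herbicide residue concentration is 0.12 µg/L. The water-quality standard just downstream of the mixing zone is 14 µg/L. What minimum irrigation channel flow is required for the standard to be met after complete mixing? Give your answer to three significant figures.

11400 L/s

Set C_mix = 14: (Q·0.1200 + 840.0·203.0) / (Q + 840.0) = 14
→ Q = 840.0·(203.0 − 14)/(14 − 0.1200) = 11440 L/s.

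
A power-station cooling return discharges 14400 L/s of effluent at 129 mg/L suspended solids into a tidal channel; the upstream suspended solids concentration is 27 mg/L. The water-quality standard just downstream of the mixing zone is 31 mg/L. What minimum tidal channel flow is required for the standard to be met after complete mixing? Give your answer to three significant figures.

Set C_mix = 31: (Q·27.00 + 14400·129.0) / (Q + 14400) = 31
→ Q = 14400·(129.0 − 31)/(31 − 27.00) = 352800 L/s.

353000 L/s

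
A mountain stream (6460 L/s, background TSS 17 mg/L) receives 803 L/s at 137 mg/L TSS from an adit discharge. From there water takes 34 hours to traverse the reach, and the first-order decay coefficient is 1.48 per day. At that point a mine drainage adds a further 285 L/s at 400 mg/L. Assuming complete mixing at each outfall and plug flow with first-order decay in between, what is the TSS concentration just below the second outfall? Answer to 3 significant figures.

18.7 mg/L

After mixing, C = (6460·17.00 + 803.0·137.0) / 7263 = 219800/7263 = 30.27 mg/L; combined flow 7263 L/s.
Applying C = C₀e^(−kt): 30.27 × 0.1229 = 3.719 mg/L.
At the second outfall, C = (7263·3.719 + 285.0·400.0) / (7263 + 285.0) = 18.68 mg/L.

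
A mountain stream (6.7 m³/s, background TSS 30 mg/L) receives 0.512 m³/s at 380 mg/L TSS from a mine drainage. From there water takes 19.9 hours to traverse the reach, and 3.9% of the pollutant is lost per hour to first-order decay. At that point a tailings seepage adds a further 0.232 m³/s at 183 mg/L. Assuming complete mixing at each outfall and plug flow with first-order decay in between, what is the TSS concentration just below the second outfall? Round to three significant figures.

29.8 mg/L

Mass balance: C = (6.700·30.00 + 0.5120·380.0) / 7.212 = 395.6/7.212 = 54.85 mg/L; combined flow 7.212 m³/s.
3.9%/h lost → k = −ln(1 − 0.039) = 0.03978 h⁻¹.
Decay over the reach: 54.85·exp(−kt) = 54.85·0.4531 = 24.85 mg/L.
Second outfall: C = (7.212·24.85 + 0.2320·183.0)/7.444 = 29.78 mg/L.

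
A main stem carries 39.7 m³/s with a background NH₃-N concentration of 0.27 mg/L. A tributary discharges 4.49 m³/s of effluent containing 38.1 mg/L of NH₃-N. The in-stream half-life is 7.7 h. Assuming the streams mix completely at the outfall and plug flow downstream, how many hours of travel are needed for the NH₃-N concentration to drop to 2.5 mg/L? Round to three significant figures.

5.53 h

Flow-weighted average: C = (39.70·0.2700 + 4.490·38.10) / 44.19 = 181.8/44.19 = 4.114 mg/L.
Half-life 7.7 h → k = ln 2 / 7.7 = 0.09002 h⁻¹ = 2.160 d⁻¹.
4.114·exp(−k·t) = 2.5 → t = ln(4.114/2.5)/k = 19920 s = 5.533 h.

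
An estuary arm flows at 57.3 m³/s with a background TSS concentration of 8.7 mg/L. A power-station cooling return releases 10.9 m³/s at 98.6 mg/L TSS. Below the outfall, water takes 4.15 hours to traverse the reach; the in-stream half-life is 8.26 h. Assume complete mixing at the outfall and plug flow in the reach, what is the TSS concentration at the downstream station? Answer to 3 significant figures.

Flow-weighted average: C = (57.30·8.700 + 10.90·98.60) / 68.20 = 1573/68.20 = 23.07 mg/L.
Half-life 8.26 h → k = ln 2 / 8.26 = 0.08392 h⁻¹ = 2.014 d⁻¹.
After decay, C = 23.07 × e^(−kt) = 23.07 × 0.7059 = 16.28 mg/L.

16.3 mg/L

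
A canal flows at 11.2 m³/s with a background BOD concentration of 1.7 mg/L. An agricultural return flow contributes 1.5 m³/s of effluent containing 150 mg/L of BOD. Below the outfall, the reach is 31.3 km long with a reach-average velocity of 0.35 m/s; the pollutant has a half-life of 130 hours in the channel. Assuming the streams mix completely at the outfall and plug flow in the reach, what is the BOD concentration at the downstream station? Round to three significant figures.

Mixed concentration C = ΣQC/ΣQ = (11.20·1.700 + 1.500·150.0) / 12.70 = 244.0/12.70 = 19.22 mg/L.
Travel time t = 31.3·1000 / 0.35 = 89430 s = 24.84 h.
Half-life 130 h → k = ln 2 / 130 = 0.005332 h⁻¹ = 0.1280 d⁻¹.
First-order decay: C = 19.22·exp(−k·t) = 19.22·0.8759 = 16.83 mg/L.

16.8 mg/L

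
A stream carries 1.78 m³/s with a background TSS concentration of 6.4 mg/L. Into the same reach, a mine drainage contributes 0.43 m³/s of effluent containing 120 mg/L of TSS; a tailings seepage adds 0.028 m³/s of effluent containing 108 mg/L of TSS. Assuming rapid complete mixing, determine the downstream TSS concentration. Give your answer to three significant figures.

29.5 mg/L

Conservation of mass: C = (1.780·6.400 + 0.4300·120.0 + 0.02800·108.0) / 2.238 = 66.02/2.238 = 29.50 mg/L.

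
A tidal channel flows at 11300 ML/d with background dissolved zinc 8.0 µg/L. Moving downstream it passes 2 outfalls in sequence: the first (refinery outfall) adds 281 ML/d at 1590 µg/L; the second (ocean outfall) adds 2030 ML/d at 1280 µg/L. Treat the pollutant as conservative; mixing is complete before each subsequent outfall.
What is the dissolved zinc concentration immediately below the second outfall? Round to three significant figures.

Below outfall 1: Q → 11580 ML/d, C = (11300·8.000 + 281.0·1590)/11580 = 46.39 µg/L.
Below outfall 2: Q → 13610 ML/d, C = (11580·46.39 + 2030·1280)/13610 = 230.4 µg/L.

230 µg/L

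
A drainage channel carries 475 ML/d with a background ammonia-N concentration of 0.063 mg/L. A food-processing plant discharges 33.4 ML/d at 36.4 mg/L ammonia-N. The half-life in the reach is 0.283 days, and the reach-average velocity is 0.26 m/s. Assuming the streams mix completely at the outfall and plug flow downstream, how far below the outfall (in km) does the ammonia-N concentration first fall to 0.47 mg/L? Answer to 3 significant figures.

Mass balance: C = (475.0·0.06300 + 33.40·36.40) / 508.4 = 1246/508.4 = 2.450 mg/L.
Half-life 0.283 d → k = ln 2 / 0.283 = 2.449 d⁻¹.
Set 2.450·exp(−k·t) = 0.47 → t = ln(2.450/0.47)/k = 58250 s = 16.18 h.
Distance = v·t = 0.26·58250 = 15140 m = 15.14 km.

15.1 km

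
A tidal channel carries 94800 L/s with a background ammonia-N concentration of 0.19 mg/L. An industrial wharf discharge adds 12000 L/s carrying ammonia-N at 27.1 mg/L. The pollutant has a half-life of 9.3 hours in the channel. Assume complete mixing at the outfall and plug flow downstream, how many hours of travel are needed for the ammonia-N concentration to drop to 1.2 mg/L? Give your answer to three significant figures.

13.2 h

Flow-weighted average: C = (94800·0.1900 + 12000·27.10) / 106800 = 343200/106800 = 3.214 mg/L.
Half-life 9.3 h → k = ln 2 / 9.3 = 0.07453 h⁻¹ = 1.789 d⁻¹.
3.214·exp(−k·t) = 1.2 → t = ln(3.214/1.2)/k = 47580 s = 13.22 h.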